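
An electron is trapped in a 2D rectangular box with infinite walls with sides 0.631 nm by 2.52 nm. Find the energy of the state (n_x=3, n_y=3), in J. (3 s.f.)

E = 1.45×10^-18 J

For a 2D rectangular well E = (h²/8m_e)·Σ n_i²/L_i² = (6.626×10^-34)²/(8·9.109×10^-31) · [3²/(0.631 nm)² + 3²/(2.52 nm)²].
Evaluating gives E = 1.45×10^-18 J.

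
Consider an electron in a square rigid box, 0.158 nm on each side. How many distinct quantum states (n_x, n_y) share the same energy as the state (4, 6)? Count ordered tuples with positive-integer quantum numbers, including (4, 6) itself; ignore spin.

degeneracy = 2

The level has n_x² + n_y² = 52. The ordered positive-integer solutions are (4, 6), (6, 4).
That gives 2 states.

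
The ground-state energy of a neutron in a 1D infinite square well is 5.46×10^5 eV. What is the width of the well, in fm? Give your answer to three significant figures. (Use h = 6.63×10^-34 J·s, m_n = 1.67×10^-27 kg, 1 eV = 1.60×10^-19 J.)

From E_n = n²h²/(8m_nL²), L = n·h/√(8m_nE_n).
E_1 = 5.46×10^5 eV = 8.736×10^-14 J, so L = 1·6.63×10^-34/√(8·1.67×10^-27·8.736×10^-14) = 1.94×10^-14 m = 19.4 fm.

L = 19.4 fm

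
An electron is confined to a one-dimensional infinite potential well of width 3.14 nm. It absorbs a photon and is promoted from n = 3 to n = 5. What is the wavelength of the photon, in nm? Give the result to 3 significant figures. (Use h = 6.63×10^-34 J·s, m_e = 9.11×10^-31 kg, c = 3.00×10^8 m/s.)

λ = 2.03×10^3 nm

E_1 = h²/(8m_eL²) = 6.117×10^-21 J, so ΔE = (5² − 3²)E_1 = 9.787×10^-20 J.
λ = hc/ΔE = (6.63×10^-34·3.00×10^8)/9.787×10^-20 = 2.03×10^-6 m = 2.03×10^3 nm.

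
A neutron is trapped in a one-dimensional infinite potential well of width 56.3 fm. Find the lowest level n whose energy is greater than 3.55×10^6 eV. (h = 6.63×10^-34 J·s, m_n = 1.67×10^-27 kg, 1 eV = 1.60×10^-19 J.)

E_1 = h²/(8m_nL²) = 1.038×10^-14 J = 6.488×10^4 eV.
Need n² > 3.55×10^6/6.488×10^4 = 54.72, i.e. n > 7.397.
The smallest integer satisfying this is n = 8.

n = 8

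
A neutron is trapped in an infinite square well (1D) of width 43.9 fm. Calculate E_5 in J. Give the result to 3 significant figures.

For an infinite well E_n = n²h²/(8m_nL²), so E_1 = h²/(8m_nL²) = (6.626×10^-34)²/(8·1.675×10^-27·(4.39×10^-14 m)²) = 1.700×10^-14 J.
Then E_5 = 5²·E_1 = 25·1.700×10^-14 J = 4.25×10^-13 J.

E_5 = 4.25×10^-13 J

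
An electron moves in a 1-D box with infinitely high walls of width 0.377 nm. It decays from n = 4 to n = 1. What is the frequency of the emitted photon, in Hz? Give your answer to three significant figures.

f = 9.60×10^15 Hz

E_1 = h²/(8m_eL²) = 4.239×10^-19 J and ΔE = (4² − 1²)E_1 = 6.359×10^-18 J.
f = ΔE/h = 6.359×10^-18/6.626×10^-34 = 9.60×10^15 Hz.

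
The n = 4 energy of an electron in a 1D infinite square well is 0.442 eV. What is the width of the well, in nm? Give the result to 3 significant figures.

From E_n = n²h²/(8m_eL²), L = n·h/√(8m_eE_n).
E_4 = 0.442 eV = 7.081×10^-20 J, so L = 4·6.626×10^-34/√(8·9.109×10^-31·7.081×10^-20) = 3.69×10^-9 m = 3.69 nm.

L = 3.69 nm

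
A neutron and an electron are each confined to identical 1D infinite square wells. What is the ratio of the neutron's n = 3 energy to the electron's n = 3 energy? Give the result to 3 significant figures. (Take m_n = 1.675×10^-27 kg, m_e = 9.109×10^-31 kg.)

E_n ∝ 1/m at fixed n and L, so the ratio is m_e/m_n = 9.109×10^-31/1.675×10^-27 = 5.44×10^-4.

5.44×10^-4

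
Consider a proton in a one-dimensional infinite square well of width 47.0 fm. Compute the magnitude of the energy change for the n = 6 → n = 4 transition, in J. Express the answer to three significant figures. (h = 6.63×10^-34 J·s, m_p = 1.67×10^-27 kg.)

|ΔE| = 2.98×10^-13 J

E_1 = h²/(8m_pL²) = 1.489×10^-14 J.
|ΔE| = |6² − 4²|·E_1 = 20·1.489×10^-14 J = 2.98×10^-13 J.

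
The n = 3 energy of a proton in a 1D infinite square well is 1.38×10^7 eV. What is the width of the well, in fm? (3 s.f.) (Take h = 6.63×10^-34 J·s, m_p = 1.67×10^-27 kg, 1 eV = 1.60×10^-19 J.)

From E_n = n²h²/(8m_pL²), L = n·h/√(8m_pE_n).
E_3 = 1.38×10^7 eV = 2.208×10^-12 J, so L = 3·6.63×10^-34/√(8·1.67×10^-27·2.208×10^-12) = 1.16×10^-14 m = 11.6 fm.

L = 11.6 fm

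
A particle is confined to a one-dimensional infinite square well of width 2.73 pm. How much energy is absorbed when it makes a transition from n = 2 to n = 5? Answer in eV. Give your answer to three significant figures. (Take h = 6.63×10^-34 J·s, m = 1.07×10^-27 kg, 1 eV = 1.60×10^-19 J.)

E_1 = h²/(8mL²) = 6.890×10^-18 J.
|ΔE| = |2² − 5²|·E_1 = 21·6.890×10^-18 J = 1.447×10^-16 J = 904 eV.

|ΔE| = 904 eV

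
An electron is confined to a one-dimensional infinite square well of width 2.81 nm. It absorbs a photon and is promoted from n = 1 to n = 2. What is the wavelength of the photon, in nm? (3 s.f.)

E_1 = h²/(8m_eL²) = 7.630×10^-21 J, so ΔE = (2² − 1²)E_1 = 2.289×10^-20 J.
λ = hc/ΔE = (6.626×10^-34·2.998×10^8)/2.289×10^-20 = 8.68×10^-6 m = 8.68×10^3 nm.

λ = 8.68×10^3 nm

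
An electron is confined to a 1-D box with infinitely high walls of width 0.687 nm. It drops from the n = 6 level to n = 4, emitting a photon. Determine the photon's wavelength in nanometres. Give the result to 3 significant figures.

λ = 77.8 nm

E_1 = h²/(8m_eL²) = 1.277×10^-19 J, so ΔE = (6² − 4²)E_1 = 2.554×10^-18 J.
λ = hc/ΔE = (6.626×10^-34·2.998×10^8)/2.554×10^-18 = 7.78×10^-8 m = 77.8 nm.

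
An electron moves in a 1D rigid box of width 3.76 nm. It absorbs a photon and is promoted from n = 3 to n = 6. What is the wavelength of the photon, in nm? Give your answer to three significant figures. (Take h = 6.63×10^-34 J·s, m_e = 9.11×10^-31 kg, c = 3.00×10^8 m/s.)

E_1 = h²/(8m_eL²) = 4.266×10^-21 J, so ΔE = (6² − 3²)E_1 = 1.152×10^-19 J.
λ = hc/ΔE = (6.63×10^-34·3.00×10^8)/1.152×10^-19 = 1.73×10^-6 m = 1.73×10^3 nm.

λ = 1.73×10^3 nm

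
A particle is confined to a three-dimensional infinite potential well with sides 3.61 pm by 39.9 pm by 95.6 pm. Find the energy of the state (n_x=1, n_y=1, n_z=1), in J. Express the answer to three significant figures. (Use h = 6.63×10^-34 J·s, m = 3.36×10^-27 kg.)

For a 3D rectangular well E = (h²/8m)·Σ n_i²/L_i² = (6.63×10^-34)²/(8·3.36×10^-27) · [1²/(3.61 pm)² + 1²/(39.9 pm)² + 1²/(95.6 pm)²].
Evaluating gives E = 1.27×10^-18 J.

E = 1.27×10^-18 J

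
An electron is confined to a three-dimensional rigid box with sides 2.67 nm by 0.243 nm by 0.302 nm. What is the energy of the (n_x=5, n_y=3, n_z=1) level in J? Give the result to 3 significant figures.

E = 1.01×10^-17 J

For a 3D rectangular well E = (h²/8m_e)·Σ n_i²/L_i² = (6.626×10^-34)²/(8·9.109×10^-31) · [5²/(2.67 nm)² + 3²/(0.243 nm)² + 1²/(0.302 nm)²].
Evaluating gives E = 1.01×10^-17 J.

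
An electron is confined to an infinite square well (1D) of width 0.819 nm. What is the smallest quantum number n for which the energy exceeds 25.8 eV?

E_1 = h²/(8m_eL²) = 8.982×10^-20 J = 0.5607 eV.
Need n² > 25.8/0.5607 = 46.01, i.e. n > 6.783.
The smallest integer satisfying this is n = 7.

n = 7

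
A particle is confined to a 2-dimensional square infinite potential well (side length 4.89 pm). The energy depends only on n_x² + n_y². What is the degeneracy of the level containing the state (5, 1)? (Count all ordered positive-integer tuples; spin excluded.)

degeneracy = 2

The level has n_x² + n_y² = 26. The ordered positive-integer solutions are (1, 5), (5, 1).
That gives 2 states.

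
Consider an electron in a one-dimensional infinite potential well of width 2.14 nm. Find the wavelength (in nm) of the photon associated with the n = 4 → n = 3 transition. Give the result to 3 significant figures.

λ = 2.16×10^3 nm

E_1 = h²/(8m_eL²) = 1.316×10^-20 J, so ΔE = (4² − 3²)E_1 = 9.212×10^-20 J.
λ = hc/ΔE = (6.626×10^-34·2.998×10^8)/9.212×10^-20 = 2.16×10^-6 m = 2.16×10^3 nm.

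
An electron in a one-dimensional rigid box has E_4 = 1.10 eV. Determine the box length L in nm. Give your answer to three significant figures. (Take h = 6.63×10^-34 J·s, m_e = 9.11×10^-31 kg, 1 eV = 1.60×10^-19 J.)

From E_n = n²h²/(8m_eL²), L = n·h/√(8m_eE_n).
E_4 = 1.10 eV = 1.760×10^-19 J, so L = 4·6.63×10^-34/√(8·9.11×10^-31·1.760×10^-19) = 2.34×10^-9 m = 2.34 nm.

L = 2.34 nm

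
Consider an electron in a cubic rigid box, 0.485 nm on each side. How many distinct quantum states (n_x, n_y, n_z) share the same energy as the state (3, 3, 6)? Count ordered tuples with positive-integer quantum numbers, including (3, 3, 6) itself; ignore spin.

degeneracy = 12

The level has n_x² + n_y² + n_z² = 54. The ordered positive-integer solutions are (1, 2, 7), (1, 7, 2), (2, 1, 7), (2, 5, 5), (2, 7, 1), (3, 3, 6), (3, 6, 3), (5, 2, 5), (5, 5, 2), (6, 3, 3), (7, 1, 2), (7, 2, 1).
That gives 12 states.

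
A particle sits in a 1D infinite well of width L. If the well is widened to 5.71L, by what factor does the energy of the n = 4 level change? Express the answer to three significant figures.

E_n ∝ 1/L², so the energy scales by 1/5.71² = 0.0307.

0.0307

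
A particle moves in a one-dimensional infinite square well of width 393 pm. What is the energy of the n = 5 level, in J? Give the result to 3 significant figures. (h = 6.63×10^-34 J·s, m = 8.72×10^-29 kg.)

E_5 = 1.02×10^-19 J

For an infinite well E_n = n²h²/(8mL²), so E_1 = h²/(8mL²) = (6.63×10^-34)²/(8·8.72×10^-29·(3.93×10^-10 m)²) = 4.080×10^-21 J.
Then E_5 = 5²·E_1 = 25·4.080×10^-21 J = 1.02×10^-19 J.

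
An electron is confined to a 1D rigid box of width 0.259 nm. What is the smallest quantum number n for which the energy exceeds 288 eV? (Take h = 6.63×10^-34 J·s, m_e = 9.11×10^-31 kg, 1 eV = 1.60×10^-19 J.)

n = 8

E_1 = h²/(8m_eL²) = 8.991×10^-19 J = 5.619 eV.
Need n² > 288/5.619 = 51.25, i.e. n > 7.159.
The smallest integer satisfying this is n = 8.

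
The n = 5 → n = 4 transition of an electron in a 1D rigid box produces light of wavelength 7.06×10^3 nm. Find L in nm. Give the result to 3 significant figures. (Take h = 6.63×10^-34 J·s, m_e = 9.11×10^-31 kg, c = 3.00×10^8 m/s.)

L = 4.39 nm

The photon carries ΔE = hc/λ = 6.63×10^-34·3.00×10^8/7.06×10^-6 m = 2.817×10^-20 J.
Since ΔE = (5² − 4²)E_1, E_1 = 3.130×10^-21 J, and L = h/√(8m_eE_1) = 4.39×10^-9 m = 4.39 nm.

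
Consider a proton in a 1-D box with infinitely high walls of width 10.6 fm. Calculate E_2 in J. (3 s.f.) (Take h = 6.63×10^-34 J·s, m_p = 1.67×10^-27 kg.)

For an infinite well E_n = n²h²/(8m_pL²), so E_1 = h²/(8m_pL²) = (6.63×10^-34)²/(8·1.67×10^-27·(1.06×10^-14 m)²) = 2.928×10^-13 J.
Then E_2 = 2²·E_1 = 4·2.928×10^-13 J = 1.17×10^-12 J.

E_2 = 1.17×10^-12 J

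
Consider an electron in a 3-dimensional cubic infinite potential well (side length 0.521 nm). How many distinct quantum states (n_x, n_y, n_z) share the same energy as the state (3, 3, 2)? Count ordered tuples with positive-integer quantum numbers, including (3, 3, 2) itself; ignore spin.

degeneracy = 3

The level has n_x² + n_y² + n_z² = 22. The ordered positive-integer solutions are (2, 3, 3), (3, 2, 3), (3, 3, 2).
That gives 3 states.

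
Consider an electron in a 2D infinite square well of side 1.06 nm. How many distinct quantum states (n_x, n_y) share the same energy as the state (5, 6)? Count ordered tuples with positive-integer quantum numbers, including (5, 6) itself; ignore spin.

The level has n_x² + n_y² = 61. The ordered positive-integer solutions are (5, 6), (6, 5).
That gives 2 states.

degeneracy = 2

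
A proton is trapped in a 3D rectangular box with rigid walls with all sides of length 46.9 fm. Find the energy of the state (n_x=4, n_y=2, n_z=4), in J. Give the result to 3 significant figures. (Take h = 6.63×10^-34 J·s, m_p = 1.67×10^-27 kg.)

E = 5.38×10^-13 J

For a 3D rectangular well E = (h²/8m_p)·Σ n_i²/L_i² = (6.63×10^-34)²/(8·1.67×10^-27) · [4²/(46.9 fm)² + 2²/(46.9 fm)² + 4²/(46.9 fm)²].
Evaluating gives E = 5.38×10^-13 J.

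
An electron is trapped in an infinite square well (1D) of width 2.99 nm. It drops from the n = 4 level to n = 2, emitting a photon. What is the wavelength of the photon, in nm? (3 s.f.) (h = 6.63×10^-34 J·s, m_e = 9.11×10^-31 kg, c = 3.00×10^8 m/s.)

λ = 2.46×10^3 nm

E_1 = h²/(8m_eL²) = 6.746×10^-21 J, so ΔE = (4² − 2²)E_1 = 8.095×10^-20 J.
λ = hc/ΔE = (6.63×10^-34·3.00×10^8)/8.095×10^-20 = 2.46×10^-6 m = 2.46×10^3 nm.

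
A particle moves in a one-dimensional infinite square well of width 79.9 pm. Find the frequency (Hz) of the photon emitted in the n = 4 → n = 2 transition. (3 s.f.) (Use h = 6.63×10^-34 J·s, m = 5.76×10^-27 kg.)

E_1 = h²/(8mL²) = 1.494×10^-21 J and ΔE = (4² − 2²)E_1 = 1.793×10^-20 J.
f = ΔE/h = 1.793×10^-20/6.63×10^-34 = 2.70×10^13 Hz.

f = 2.70×10^13 Hz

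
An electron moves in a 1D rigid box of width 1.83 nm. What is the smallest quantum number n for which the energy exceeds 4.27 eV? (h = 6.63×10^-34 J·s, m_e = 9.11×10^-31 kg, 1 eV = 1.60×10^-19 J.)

n = 7

E_1 = h²/(8m_eL²) = 1.801×10^-20 J = 0.1126 eV.
Need n² > 4.27/0.1126 = 37.92, i.e. n > 6.158.
The smallest integer satisfying this is n = 7.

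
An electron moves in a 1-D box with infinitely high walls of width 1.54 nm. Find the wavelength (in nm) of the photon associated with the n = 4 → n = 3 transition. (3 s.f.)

E_1 = h²/(8m_eL²) = 2.540×10^-20 J, so ΔE = (4² − 3²)E_1 = 1.778×10^-19 J.
λ = hc/ΔE = (6.626×10^-34·2.998×10^8)/1.778×10^-19 = 1.12×10^-6 m = 1.12×10^3 nm.

λ = 1.12×10^3 nm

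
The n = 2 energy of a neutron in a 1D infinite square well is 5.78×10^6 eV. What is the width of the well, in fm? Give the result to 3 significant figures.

L = 11.9 fm

From E_n = n²h²/(8m_nL²), L = n·h/√(8m_nE_n).
E_2 = 5.78×10^6 eV = 9.260×10^-13 J, so L = 2·6.626×10^-34/√(8·1.675×10^-27·9.260×10^-13) = 1.19×10^-14 m = 11.9 fm.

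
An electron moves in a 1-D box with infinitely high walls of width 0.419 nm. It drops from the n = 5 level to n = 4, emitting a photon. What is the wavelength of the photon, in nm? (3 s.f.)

λ = 64.3 nm

E_1 = h²/(8m_eL²) = 3.432×10^-19 J, so ΔE = (5² − 4²)E_1 = 3.089×10^-18 J.
λ = hc/ΔE = (6.626×10^-34·2.998×10^8)/3.089×10^-18 = 6.43×10^-8 m = 64.3 nm.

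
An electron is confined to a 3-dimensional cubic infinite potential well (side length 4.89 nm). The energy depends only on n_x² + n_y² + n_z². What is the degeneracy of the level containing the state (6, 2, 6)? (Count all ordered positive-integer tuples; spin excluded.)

The level has n_x² + n_y² + n_z² = 76. The ordered positive-integer solutions are (2, 6, 6), (6, 2, 6), (6, 6, 2).
That gives 3 states.

degeneracy = 3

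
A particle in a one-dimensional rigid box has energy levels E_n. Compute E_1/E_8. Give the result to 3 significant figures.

0.0156

E_n ∝ n², so E_1/E_8 = 1²/8² = 1/64 = 0.0156.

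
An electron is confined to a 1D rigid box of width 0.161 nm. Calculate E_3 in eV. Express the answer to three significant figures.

E_3 = 131 eV

For an infinite well E_n = n²h²/(8m_eL²), so E_1 = h²/(8m_eL²) = (6.626×10^-34)²/(8·9.109×10^-31·(1.61×10^-10 m)²) = 2.324×10^-18 J.
Then E_3 = 3²·E_1 = 9·2.324×10^-18 J = 2.092×10^-17 J.
Converting, E_3 = 2.092×10^-17 J / (1.602×10^-19 J/eV) = 131 eV.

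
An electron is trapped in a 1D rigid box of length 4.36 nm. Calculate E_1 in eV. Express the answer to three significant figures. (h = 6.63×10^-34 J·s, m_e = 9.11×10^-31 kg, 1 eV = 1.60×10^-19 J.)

E_1 = 0.0198 eV

For an infinite well E_n = n²h²/(8m_eL²), so E_1 = h²/(8m_eL²) = (6.63×10^-34)²/(8·9.11×10^-31·(4.36×10^-9 m)²) = 3.173×10^-21 J.
Converting, E_1 = 3.173×10^-21 J / (1.60×10^-19 J/eV) = 0.0198 eV.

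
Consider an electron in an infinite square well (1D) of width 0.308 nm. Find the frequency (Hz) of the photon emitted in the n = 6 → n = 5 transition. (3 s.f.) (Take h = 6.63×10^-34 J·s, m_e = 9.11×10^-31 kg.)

f = 1.05×10^16 Hz

E_1 = h²/(8m_eL²) = 6.358×10^-19 J and ΔE = (6² − 5²)E_1 = 6.994×10^-18 J.
f = ΔE/h = 6.994×10^-18/6.63×10^-34 = 1.05×10^16 Hz.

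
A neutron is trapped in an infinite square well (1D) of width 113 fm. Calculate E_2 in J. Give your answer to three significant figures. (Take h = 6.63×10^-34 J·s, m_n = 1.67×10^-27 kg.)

E_2 = 1.03×10^-14 J

For an infinite well E_n = n²h²/(8m_nL²), so E_1 = h²/(8m_nL²) = (6.63×10^-34)²/(8·1.67×10^-27·(1.13×10^-13 m)²) = 2.577×10^-15 J.
Then E_2 = 2²·E_1 = 4·2.577×10^-15 J = 1.03×10^-14 J.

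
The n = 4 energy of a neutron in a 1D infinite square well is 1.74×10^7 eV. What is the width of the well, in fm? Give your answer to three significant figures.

L = 13.7 fm

From E_n = n²h²/(8m_nL²), L = n·h/√(8m_nE_n).
E_4 = 1.74×10^7 eV = 2.787×10^-12 J, so L = 4·6.626×10^-34/√(8·1.675×10^-27·2.787×10^-12) = 1.37×10^-14 m = 13.7 fm.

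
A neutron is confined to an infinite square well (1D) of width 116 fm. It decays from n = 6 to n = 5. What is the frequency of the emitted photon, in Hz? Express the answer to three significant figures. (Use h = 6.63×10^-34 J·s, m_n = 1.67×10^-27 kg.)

f = 4.06×10^19 Hz

E_1 = h²/(8m_nL²) = 2.445×10^-15 J and ΔE = (6² − 5²)E_1 = 2.690×10^-14 J.
f = ΔE/h = 2.690×10^-14/6.63×10^-34 = 4.06×10^19 Hz.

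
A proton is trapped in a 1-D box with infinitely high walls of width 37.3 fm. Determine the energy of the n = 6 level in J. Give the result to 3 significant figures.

For an infinite well E_n = n²h²/(8m_pL²), so E_1 = h²/(8m_pL²) = (6.626×10^-34)²/(8·1.673×10^-27·(3.73×10^-14 m)²) = 2.358×10^-14 J.
Then E_6 = 6²·E_1 = 36·2.358×10^-14 J = 8.49×10^-13 J.

E_6 = 8.49×10^-13 J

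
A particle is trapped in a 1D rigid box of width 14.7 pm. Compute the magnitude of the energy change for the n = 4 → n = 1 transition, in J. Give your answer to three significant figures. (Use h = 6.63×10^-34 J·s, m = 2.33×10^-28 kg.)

E_1 = h²/(8mL²) = 1.091×10^-18 J.
|ΔE| = |4² − 1²|·E_1 = 15·1.091×10^-18 J = 1.64×10^-17 J.

|ΔE| = 1.64×10^-17 J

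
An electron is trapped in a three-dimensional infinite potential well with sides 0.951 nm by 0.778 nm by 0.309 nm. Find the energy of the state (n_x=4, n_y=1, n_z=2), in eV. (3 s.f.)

For a 3D rectangular well E = (h²/8m_e)·Σ n_i²/L_i² = (6.626×10^-34)²/(8·9.109×10^-31) · [4²/(0.951 nm)² + 1²/(0.778 nm)² + 2²/(0.309 nm)²].
Evaluating gives E = 3.689×10^-18 J = 23.0 eV.

E = 23.0 eV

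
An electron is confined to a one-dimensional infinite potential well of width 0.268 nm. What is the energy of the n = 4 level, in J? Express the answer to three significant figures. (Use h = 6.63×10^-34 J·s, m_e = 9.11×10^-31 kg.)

For an infinite well E_n = n²h²/(8m_eL²), so E_1 = h²/(8m_eL²) = (6.63×10^-34)²/(8·9.11×10^-31·(2.68×10^-10 m)²) = 8.397×10^-19 J.
Then E_4 = 4²·E_1 = 16·8.397×10^-19 J = 1.34×10^-17 J.

E_4 = 1.34×10^-17 J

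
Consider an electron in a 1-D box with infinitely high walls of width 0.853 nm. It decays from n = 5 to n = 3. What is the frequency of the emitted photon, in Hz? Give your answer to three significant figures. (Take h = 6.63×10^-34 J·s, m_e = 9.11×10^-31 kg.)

f = 2.00×10^15 Hz

E_1 = h²/(8m_eL²) = 8.289×10^-20 J and ΔE = (5² − 3²)E_1 = 1.326×10^-18 J.
f = ΔE/h = 1.326×10^-18/6.63×10^-34 = 2.00×10^15 Hz.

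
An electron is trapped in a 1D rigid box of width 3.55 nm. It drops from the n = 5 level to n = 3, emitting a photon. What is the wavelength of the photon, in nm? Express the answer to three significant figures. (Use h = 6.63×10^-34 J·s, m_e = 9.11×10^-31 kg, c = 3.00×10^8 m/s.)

λ = 2.60×10^3 nm

E_1 = h²/(8m_eL²) = 4.786×10^-21 J, so ΔE = (5² − 3²)E_1 = 7.658×10^-20 J.
λ = hc/ΔE = (6.63×10^-34·3.00×10^8)/7.658×10^-20 = 2.60×10^-6 m = 2.60×10^3 nm.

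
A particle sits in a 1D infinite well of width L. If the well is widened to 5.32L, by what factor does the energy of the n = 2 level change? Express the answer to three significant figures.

0.0353

E_n ∝ 1/L², so the energy scales by 1/5.32² = 0.0353.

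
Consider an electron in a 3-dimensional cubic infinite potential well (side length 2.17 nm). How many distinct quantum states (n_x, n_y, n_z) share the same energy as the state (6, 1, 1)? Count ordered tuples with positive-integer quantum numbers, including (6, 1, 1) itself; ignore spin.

degeneracy = 9

The level has n_x² + n_y² + n_z² = 38. The ordered positive-integer solutions are (1, 1, 6), (1, 6, 1), (2, 3, 5), (2, 5, 3), (3, 2, 5), (3, 5, 2), (5, 2, 3), (5, 3, 2), (6, 1, 1).
That gives 9 states.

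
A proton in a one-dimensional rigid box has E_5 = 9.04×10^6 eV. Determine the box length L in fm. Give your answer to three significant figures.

L = 23.8 fm

From E_n = n²h²/(8m_pL²), L = n·h/√(8m_pE_n).
E_5 = 9.04×10^6 eV = 1.448×10^-12 J, so L = 5·6.626×10^-34/√(8·1.673×10^-27·1.448×10^-12) = 2.38×10^-14 m = 23.8 fm.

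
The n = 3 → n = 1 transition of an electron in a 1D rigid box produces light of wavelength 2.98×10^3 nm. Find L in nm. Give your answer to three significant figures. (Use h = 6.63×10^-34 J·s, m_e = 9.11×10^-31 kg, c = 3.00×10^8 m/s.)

L = 2.69 nm

The photon carries ΔE = hc/λ = 6.63×10^-34·3.00×10^8/2.98×10^-6 m = 6.674×10^-20 J.
Since ΔE = (3² − 1²)E_1, E_1 = 8.342×10^-21 J, and L = h/√(8m_eE_1) = 2.69×10^-9 m = 2.69 nm.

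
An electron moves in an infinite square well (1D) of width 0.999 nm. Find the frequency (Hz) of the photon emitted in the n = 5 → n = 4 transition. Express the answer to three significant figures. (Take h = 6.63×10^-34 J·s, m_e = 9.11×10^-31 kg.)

E_1 = h²/(8m_eL²) = 6.043×10^-20 J and ΔE = (5² − 4²)E_1 = 5.439×10^-19 J.
f = ΔE/h = 5.439×10^-19/6.63×10^-34 = 8.20×10^14 Hz.

f = 8.20×10^14 Hz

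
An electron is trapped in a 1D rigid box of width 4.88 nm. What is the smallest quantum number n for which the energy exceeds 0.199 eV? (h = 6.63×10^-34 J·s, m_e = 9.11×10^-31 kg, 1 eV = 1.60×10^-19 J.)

n = 4

E_1 = h²/(8m_eL²) = 2.533×10^-21 J = 0.01583 eV.
Need n² > 0.199/0.01583 = 12.57, i.e. n > 3.545.
The smallest integer satisfying this is n = 4.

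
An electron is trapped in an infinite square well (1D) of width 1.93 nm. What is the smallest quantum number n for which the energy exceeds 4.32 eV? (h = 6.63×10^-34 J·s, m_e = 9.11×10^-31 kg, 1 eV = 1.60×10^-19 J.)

E_1 = h²/(8m_eL²) = 1.619×10^-20 J = 0.1012 eV.
Need n² > 4.32/0.1012 = 42.69, i.e. n > 6.534.
The smallest integer satisfying this is n = 7.

n = 7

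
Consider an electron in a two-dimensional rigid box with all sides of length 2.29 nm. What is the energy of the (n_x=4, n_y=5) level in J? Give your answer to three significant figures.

E = 4.71×10^-19 J

For a 2D rectangular well E = (h²/8m_e)·Σ n_i²/L_i² = (6.626×10^-34)²/(8·9.109×10^-31) · [4²/(2.29 nm)² + 5²/(2.29 nm)²].
Evaluating gives E = 4.71×10^-19 J.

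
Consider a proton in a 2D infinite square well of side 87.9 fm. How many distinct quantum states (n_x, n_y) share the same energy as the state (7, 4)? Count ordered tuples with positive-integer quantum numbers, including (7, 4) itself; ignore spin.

degeneracy = 4

The level has n_x² + n_y² = 65. The ordered positive-integer solutions are (1, 8), (4, 7), (7, 4), (8, 1).
That gives 4 states.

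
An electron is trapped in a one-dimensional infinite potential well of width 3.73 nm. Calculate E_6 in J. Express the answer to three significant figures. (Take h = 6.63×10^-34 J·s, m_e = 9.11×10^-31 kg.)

E_6 = 1.56×10^-19 J

For an infinite well E_n = n²h²/(8m_eL²), so E_1 = h²/(8m_eL²) = (6.63×10^-34)²/(8·9.11×10^-31·(3.73×10^-9 m)²) = 4.335×10^-21 J.
Then E_6 = 6²·E_1 = 36·4.335×10^-21 J = 1.56×10^-19 J.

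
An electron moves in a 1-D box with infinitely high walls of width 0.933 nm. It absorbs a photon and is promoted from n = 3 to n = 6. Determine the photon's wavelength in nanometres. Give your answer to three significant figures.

λ = 106 nm

E_1 = h²/(8m_eL²) = 6.921×10^-20 J, so ΔE = (6² − 3²)E_1 = 1.869×10^-18 J.
λ = hc/ΔE = (6.626×10^-34·2.998×10^8)/1.869×10^-18 = 1.06×10^-7 m = 106 nm.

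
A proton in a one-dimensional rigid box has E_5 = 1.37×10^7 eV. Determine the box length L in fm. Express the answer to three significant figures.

From E_n = n²h²/(8m_pL²), L = n·h/√(8m_pE_n).
E_5 = 1.37×10^7 eV = 2.195×10^-12 J, so L = 5·6.626×10^-34/√(8·1.673×10^-27·2.195×10^-12) = 1.93×10^-14 m = 19.3 fm.

L = 19.3 fm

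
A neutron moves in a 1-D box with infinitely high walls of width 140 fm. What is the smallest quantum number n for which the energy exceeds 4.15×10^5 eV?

E_1 = h²/(8m_nL²) = 1.672×10^-15 J = 1.044×10^4 eV.
Need n² > 4.15×10^5/1.044×10^4 = 39.75, i.e. n > 6.305.
The smallest integer satisfying this is n = 7.

n = 7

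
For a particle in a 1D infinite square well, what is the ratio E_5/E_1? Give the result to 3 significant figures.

E_n ∝ n², so E_5/E_1 = 5²/1² = 25/1 = 25.0.

25.0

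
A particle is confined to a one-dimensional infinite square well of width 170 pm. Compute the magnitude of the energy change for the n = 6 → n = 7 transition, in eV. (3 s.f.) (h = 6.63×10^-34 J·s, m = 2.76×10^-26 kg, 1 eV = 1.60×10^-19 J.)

|ΔE| = 0.00560 eV

E_1 = h²/(8mL²) = 6.889×10^-23 J.
|ΔE| = |6² − 7²|·E_1 = 13·6.889×10^-23 J = 8.956×10^-22 J = 0.00560 eV.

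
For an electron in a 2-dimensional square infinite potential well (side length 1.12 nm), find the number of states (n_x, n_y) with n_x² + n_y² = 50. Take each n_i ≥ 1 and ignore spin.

degeneracy = 3

The level has n_x² + n_y² = 50. The ordered positive-integer solutions are (1, 7), (5, 5), (7, 1).
That gives 3 states.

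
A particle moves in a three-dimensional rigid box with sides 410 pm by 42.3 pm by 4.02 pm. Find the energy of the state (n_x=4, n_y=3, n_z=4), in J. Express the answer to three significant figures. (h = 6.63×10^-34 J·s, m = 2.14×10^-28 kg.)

E = 2.56×10^-16 J

For a 3D rectangular well E = (h²/8m)·Σ n_i²/L_i² = (6.63×10^-34)²/(8·2.14×10^-28) · [4²/(410 pm)² + 3²/(42.3 pm)² + 4²/(4.02 pm)²].
Evaluating gives E = 2.56×10^-16 J.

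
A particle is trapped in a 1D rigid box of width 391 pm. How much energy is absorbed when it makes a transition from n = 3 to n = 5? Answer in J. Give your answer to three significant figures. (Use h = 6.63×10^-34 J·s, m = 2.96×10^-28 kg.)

|ΔE| = 1.94×10^-20 J

E_1 = h²/(8mL²) = 1.214×10^-21 J.
|ΔE| = |3² − 5²|·E_1 = 16·1.214×10^-21 J = 1.94×10^-20 J.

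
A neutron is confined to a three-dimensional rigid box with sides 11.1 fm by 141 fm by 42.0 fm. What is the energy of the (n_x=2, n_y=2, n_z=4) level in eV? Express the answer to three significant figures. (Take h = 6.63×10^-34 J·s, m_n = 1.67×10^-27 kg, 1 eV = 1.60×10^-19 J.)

For a 3D rectangular well E = (h²/8m_n)·Σ n_i²/L_i² = (6.63×10^-34)²/(8·1.67×10^-27) · [2²/(11.1 fm)² + 2²/(141 fm)² + 4²/(42.0 fm)²].
Evaluating gives E = 1.373×10^-12 J = 8.58×10^6 eV.

E = 8.58×10^6 eV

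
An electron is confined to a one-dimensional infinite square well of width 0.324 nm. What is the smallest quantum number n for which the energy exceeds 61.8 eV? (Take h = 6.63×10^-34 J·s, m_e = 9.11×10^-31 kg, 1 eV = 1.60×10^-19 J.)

E_1 = h²/(8m_eL²) = 5.746×10^-19 J = 3.591 eV.
Need n² > 61.8/3.591 = 17.21, i.e. n > 4.148.
The smallest integer satisfying this is n = 5.

n = 5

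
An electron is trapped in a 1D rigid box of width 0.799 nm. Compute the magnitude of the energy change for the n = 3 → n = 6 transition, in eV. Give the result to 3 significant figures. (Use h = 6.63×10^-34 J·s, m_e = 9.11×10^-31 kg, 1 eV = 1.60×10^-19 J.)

|ΔE| = 15.9 eV

E_1 = h²/(8m_eL²) = 9.448×10^-20 J.
|ΔE| = |3² − 6²|·E_1 = 27·9.448×10^-20 J = 2.551×10^-18 J = 15.9 eV.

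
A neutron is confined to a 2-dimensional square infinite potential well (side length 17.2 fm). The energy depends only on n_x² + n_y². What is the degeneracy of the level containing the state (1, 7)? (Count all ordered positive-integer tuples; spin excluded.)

The level has n_x² + n_y² = 50. The ordered positive-integer solutions are (1, 7), (5, 5), (7, 1).
That gives 3 states.

degeneracy = 3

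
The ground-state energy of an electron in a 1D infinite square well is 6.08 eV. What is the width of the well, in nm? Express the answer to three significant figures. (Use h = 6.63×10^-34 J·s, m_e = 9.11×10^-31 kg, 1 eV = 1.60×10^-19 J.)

L = 0.249 nm

From E_n = n²h²/(8m_eL²), L = n·h/√(8m_eE_n).
E_1 = 6.08 eV = 9.728×10^-19 J, so L = 1·6.63×10^-34/√(8·9.11×10^-31·9.728×10^-19) = 2.49×10^-10 m = 0.249 nm.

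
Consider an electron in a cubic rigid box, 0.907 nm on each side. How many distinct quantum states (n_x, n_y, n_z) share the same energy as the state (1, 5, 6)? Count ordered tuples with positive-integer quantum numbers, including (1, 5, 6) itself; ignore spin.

degeneracy = 12

The level has n_x² + n_y² + n_z² = 62. The ordered positive-integer solutions are (1, 5, 6), (1, 6, 5), (2, 3, 7), (2, 7, 3), (3, 2, 7), (3, 7, 2), (5, 1, 6), (5, 6, 1), (6, 1, 5), (6, 5, 1), (7, 2, 3), (7, 3, 2).
That gives 12 states.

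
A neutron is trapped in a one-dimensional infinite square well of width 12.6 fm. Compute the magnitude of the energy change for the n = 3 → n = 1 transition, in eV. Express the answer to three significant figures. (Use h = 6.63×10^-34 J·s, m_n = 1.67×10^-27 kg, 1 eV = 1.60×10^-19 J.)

|ΔE| = 1.04×10^7 eV

E_1 = h²/(8m_nL²) = 2.072×10^-13 J.
|ΔE| = |3² − 1²|·E_1 = 8·2.072×10^-13 J = 1.658×10^-12 J = 1.04×10^7 eV.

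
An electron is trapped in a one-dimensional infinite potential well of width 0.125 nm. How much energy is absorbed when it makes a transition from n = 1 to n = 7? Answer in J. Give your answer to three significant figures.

|ΔE| = 1.85×10^-16 J

E_1 = h²/(8m_eL²) = 3.856×10^-18 J.
|ΔE| = |1² − 7²|·E_1 = 48·3.856×10^-18 J = 1.85×10^-16 J.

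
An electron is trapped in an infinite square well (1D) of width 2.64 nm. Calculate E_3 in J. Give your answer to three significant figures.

E_3 = 7.78×10^-20 J

For an infinite well E_n = n²h²/(8m_eL²), so E_1 = h²/(8m_eL²) = (6.626×10^-34)²/(8·9.109×10^-31·(2.64×10^-9 m)²) = 8.644×10^-21 J.
Then E_3 = 3²·E_1 = 9·8.644×10^-21 J = 7.78×10^-20 J.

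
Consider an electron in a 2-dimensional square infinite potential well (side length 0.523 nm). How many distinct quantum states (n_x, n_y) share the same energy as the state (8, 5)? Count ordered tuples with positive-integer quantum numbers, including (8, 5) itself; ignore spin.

The level has n_x² + n_y² = 89. The ordered positive-integer solutions are (5, 8), (8, 5).
That gives 2 states.

degeneracy = 2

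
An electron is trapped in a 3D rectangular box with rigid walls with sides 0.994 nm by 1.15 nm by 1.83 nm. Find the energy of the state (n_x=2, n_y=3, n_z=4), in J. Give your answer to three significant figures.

E = 9.42×10^-19 J

For a 3D rectangular well E = (h²/8m_e)·Σ n_i²/L_i² = (6.626×10^-34)²/(8·9.109×10^-31) · [2²/(0.994 nm)² + 3²/(1.15 nm)² + 4²/(1.83 nm)²].
Evaluating gives E = 9.42×10^-19 J.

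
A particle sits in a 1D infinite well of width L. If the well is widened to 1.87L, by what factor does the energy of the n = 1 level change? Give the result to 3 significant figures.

E_n ∝ 1/L², so the energy scales by 1/1.87² = 0.286.

0.286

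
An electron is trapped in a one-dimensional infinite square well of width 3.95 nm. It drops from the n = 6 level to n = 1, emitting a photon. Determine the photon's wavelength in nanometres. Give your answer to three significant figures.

λ = 1.47×10^3 nm

E_1 = h²/(8m_eL²) = 3.861×10^-21 J, so ΔE = (6² − 1²)E_1 = 1.351×10^-19 J.
λ = hc/ΔE = (6.626×10^-34·2.998×10^8)/1.351×10^-19 = 1.47×10^-6 m = 1.47×10^3 nm.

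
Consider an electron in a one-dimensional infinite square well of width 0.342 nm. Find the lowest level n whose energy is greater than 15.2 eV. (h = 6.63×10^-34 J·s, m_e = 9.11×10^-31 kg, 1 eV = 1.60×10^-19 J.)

E_1 = h²/(8m_eL²) = 5.157×10^-19 J = 3.223 eV.
Need n² > 15.2/3.223 = 4.716, i.e. n > 2.172.
The smallest integer satisfying this is n = 3.

n = 3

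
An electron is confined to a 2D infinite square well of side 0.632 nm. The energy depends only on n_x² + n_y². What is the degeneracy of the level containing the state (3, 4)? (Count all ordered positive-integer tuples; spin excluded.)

degeneracy = 2

The level has n_x² + n_y² = 25. The ordered positive-integer solutions are (3, 4), (4, 3).
That gives 2 states.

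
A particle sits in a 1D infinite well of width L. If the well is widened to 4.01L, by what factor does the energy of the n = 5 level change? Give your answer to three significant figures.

0.0622

E_n ∝ 1/L², so the energy scales by 1/4.01² = 0.0622.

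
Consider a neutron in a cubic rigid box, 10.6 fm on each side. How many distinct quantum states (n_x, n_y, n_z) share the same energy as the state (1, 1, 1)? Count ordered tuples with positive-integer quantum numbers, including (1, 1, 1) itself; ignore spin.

degeneracy = 1

The level has n_x² + n_y² + n_z² = 3. The ordered positive-integer solutions are (1, 1, 1).
That gives 1 state.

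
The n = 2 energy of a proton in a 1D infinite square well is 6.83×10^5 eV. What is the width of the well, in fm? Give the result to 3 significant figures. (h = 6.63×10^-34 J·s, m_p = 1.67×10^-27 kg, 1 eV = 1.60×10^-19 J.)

L = 34.7 fm

From E_n = n²h²/(8m_pL²), L = n·h/√(8m_pE_n).
E_2 = 6.83×10^5 eV = 1.093×10^-13 J, so L = 2·6.63×10^-34/√(8·1.67×10^-27·1.093×10^-13) = 3.47×10^-14 m = 34.7 fm.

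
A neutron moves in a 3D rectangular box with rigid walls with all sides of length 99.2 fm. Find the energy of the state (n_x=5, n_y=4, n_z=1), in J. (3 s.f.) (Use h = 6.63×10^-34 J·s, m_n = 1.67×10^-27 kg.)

For a 3D rectangular well E = (h²/8m_n)·Σ n_i²/L_i² = (6.63×10^-34)²/(8·1.67×10^-27) · [5²/(99.2 fm)² + 4²/(99.2 fm)² + 1²/(99.2 fm)²].
Evaluating gives E = 1.40×10^-13 J.

E = 1.40×10^-13 J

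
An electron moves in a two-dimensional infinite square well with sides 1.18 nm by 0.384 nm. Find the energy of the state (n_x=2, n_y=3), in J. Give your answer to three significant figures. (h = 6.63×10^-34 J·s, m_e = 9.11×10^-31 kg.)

For a 2D rectangular well E = (h²/8m_e)·Σ n_i²/L_i² = (6.63×10^-34)²/(8·9.11×10^-31) · [2²/(1.18 nm)² + 3²/(0.384 nm)²].
Evaluating gives E = 3.85×10^-18 J.

E = 3.85×10^-18 J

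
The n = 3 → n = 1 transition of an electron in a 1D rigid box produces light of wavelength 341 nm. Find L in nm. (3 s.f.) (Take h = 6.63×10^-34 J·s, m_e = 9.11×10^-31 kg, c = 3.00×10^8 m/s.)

The photon carries ΔE = hc/λ = 6.63×10^-34·3.00×10^8/3.41×10^-7 m = 5.833×10^-19 J.
Since ΔE = (3² − 1²)E_1, E_1 = 7.291×10^-20 J, and L = h/√(8m_eE_1) = 9.10×10^-10 m = 0.910 nm.

L = 0.910 nm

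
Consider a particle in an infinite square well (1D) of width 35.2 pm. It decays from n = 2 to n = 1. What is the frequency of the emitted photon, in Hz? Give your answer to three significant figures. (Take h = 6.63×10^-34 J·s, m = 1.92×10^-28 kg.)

E_1 = h²/(8mL²) = 2.310×10^-19 J and ΔE = (2² − 1²)E_1 = 6.930×10^-19 J.
f = ΔE/h = 6.930×10^-19/6.63×10^-34 = 1.05×10^15 Hz.

f = 1.05×10^15 Hz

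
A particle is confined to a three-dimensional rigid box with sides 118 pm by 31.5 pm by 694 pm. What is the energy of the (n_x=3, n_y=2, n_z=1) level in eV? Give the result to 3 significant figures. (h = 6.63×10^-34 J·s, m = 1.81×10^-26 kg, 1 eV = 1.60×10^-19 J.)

For a 3D rectangular well E = (h²/8m)·Σ n_i²/L_i² = (6.63×10^-34)²/(8·1.81×10^-26) · [3²/(118 pm)² + 2²/(31.5 pm)² + 1²/(694 pm)²].
Evaluating gives E = 1.421×10^-20 J = 0.0888 eV.

E = 0.0888 eV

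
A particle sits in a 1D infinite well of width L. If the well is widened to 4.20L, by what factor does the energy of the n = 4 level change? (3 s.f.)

E_n ∝ 1/L², so the energy scales by 1/4.20² = 0.0567.

0.0567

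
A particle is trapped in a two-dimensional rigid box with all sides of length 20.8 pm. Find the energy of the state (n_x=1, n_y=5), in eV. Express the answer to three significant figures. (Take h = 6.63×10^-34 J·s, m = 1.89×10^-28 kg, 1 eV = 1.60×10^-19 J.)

For a 2D rectangular well E = (h²/8m)·Σ n_i²/L_i² = (6.63×10^-34)²/(8·1.89×10^-28) · [1²/(20.8 pm)² + 5²/(20.8 pm)²].
Evaluating gives E = 1.747×10^-17 J = 109 eV.

E = 109 eV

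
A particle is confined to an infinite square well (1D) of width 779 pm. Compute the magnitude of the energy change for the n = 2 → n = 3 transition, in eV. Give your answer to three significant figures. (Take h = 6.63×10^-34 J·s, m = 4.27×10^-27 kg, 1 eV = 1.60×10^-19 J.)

E_1 = h²/(8mL²) = 2.120×10^-23 J.
|ΔE| = |2² − 3²|·E_1 = 5·2.120×10^-23 J = 1.060×10^-22 J = 6.63×10^-4 eV.

|ΔE| = 6.63×10^-4 eV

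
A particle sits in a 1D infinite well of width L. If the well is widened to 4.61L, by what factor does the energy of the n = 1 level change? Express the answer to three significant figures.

E_n ∝ 1/L², so the energy scales by 1/4.61² = 0.0471.

0.0471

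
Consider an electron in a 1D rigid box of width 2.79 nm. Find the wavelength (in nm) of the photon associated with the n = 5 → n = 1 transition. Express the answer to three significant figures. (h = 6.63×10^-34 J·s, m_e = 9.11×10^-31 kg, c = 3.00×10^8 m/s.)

λ = 1.07×10^3 nm

E_1 = h²/(8m_eL²) = 7.748×10^-21 J, so ΔE = (5² − 1²)E_1 = 1.860×10^-19 J.
λ = hc/ΔE = (6.63×10^-34·3.00×10^8)/1.860×10^-19 = 1.07×10^-6 m = 1.07×10^3 nm.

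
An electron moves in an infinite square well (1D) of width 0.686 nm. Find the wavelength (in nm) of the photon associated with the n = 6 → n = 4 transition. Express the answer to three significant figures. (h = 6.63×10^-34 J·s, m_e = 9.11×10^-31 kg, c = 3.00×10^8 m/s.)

λ = 77.6 nm

E_1 = h²/(8m_eL²) = 1.282×10^-19 J, so ΔE = (6² − 4²)E_1 = 2.564×10^-18 J.
λ = hc/ΔE = (6.63×10^-34·3.00×10^8)/2.564×10^-18 = 7.76×10^-8 m = 77.6 nm.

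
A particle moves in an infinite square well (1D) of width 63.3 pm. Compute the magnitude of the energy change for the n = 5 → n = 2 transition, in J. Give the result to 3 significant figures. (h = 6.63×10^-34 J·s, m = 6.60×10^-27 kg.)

E_1 = h²/(8mL²) = 2.078×10^-21 J.
|ΔE| = |5² − 2²|·E_1 = 21·2.078×10^-21 J = 4.36×10^-20 J.

|ΔE| = 4.36×10^-20 J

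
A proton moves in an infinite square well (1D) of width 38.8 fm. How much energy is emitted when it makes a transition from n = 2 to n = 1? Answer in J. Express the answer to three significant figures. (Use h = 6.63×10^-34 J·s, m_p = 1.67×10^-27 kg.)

|ΔE| = 6.56×10^-14 J

E_1 = h²/(8m_pL²) = 2.186×10^-14 J.
|ΔE| = |2² − 1²|·E_1 = 3·2.186×10^-14 J = 6.56×10^-14 J.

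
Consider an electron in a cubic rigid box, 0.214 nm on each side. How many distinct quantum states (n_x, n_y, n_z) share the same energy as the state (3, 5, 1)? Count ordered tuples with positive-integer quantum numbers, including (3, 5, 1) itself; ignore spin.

degeneracy = 6

The level has n_x² + n_y² + n_z² = 35. The ordered positive-integer solutions are (1, 3, 5), (1, 5, 3), (3, 1, 5), (3, 5, 1), (5, 1, 3), (5, 3, 1).
That gives 6 states.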